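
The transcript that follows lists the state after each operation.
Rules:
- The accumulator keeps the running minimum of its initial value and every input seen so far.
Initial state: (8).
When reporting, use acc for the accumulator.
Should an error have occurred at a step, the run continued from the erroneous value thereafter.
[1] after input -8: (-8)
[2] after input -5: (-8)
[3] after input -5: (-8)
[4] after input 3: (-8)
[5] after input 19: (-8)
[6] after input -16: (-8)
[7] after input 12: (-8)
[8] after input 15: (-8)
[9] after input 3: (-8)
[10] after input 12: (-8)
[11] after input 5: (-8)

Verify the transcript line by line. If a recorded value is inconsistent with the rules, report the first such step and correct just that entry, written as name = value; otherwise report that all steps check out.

1. acc = min(8, -8) = -8 (consistent with the transcript)
2. acc = min(-8, -5) = -8 (no discrepancy)
3. acc = min(-8, -5) = -8 (exactly as logged)
4. acc = min(-8, 3) = -8 (in agreement)
5. acc = min(-8, 19) = -8 (in agreement)
6. acc = min(-8, -16) = -16 (the recorded entry deviates here)
The audit stops at step 6: the recorded entry is wrong and should be acc = -16.

step 6, acc = -16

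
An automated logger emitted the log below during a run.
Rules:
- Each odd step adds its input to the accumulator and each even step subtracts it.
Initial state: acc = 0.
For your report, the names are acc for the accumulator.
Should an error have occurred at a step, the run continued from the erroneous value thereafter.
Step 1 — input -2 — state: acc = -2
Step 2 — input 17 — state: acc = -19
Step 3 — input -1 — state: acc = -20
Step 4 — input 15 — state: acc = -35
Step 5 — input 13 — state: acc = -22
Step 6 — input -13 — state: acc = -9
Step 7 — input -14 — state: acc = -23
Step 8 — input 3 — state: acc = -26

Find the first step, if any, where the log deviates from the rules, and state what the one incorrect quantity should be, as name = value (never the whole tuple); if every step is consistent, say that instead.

Step 1: acc = 0 + -2 = -2 — same as recorded.
Step 2: acc = -2 - 17 = -19 — agrees with the log.
Step 3: acc = -19 + -1 = -20 — agrees with the log.
Step 4: acc = -20 - 15 = -35 — agrees with the log.
Step 5: acc = -35 + 13 = -22 — same as recorded.
Step 6: acc = -22 - -13 = -9 — agrees with the log.
Step 7: acc = -9 + -14 = -23 — same as recorded.
Step 8: acc = -23 - 3 = -26 — same as recorded.
Nothing is out of place; the run is error-free.

no error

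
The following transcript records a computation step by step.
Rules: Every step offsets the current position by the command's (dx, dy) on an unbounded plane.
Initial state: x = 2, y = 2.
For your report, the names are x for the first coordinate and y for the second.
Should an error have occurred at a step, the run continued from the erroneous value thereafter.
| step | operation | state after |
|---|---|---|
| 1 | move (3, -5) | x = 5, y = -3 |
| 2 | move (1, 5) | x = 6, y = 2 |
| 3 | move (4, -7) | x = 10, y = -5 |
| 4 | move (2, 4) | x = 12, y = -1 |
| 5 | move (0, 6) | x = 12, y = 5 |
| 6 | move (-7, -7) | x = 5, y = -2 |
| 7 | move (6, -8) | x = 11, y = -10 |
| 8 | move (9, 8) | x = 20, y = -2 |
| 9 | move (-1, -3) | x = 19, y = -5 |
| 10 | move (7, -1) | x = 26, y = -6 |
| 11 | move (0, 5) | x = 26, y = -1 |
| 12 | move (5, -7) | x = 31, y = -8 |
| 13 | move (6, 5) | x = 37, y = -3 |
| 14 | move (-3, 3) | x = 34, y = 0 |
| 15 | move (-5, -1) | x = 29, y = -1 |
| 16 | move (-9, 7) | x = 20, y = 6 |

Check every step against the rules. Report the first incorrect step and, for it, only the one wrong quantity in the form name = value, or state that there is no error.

no error

Recomputing the run from the initial state:
step 1: x = 5, y = -3
step 2: x = 6, y = 2
step 3: x = 10, y = -5
step 4: x = 12, y = -1
step 5: x = 12, y = 5
step 6: x = 5, y = -2
step 7: x = 11, y = -10
step 8: x = 20, y = -2
step 9: x = 19, y = -5
step 10: x = 26, y = -6
step 11: x = 26, y = -1
step 12: x = 31, y = -8
step 13: x = 37, y = -3
step 14: x = 34, y = 0
step 15: x = 29, y = -1
step 16: x = 20, y = 6
This matches the transcript at every step.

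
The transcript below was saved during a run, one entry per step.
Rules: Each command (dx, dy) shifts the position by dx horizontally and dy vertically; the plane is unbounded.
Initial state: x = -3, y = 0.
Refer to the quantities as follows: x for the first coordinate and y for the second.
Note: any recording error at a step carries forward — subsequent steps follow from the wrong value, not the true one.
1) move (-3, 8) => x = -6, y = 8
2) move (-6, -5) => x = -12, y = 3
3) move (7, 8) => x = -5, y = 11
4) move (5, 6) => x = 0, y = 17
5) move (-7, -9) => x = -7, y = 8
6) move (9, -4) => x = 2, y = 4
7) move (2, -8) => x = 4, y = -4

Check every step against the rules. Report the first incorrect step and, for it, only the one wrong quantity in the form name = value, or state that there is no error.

Recomputing the run from the initial state:
step 1: x = -6, y = 8
step 2: x = -12, y = 3
step 3: x = -5, y = 11
step 4: x = 0, y = 17
step 5: x = -7, y = 8
step 6: x = 2, y = 4
step 7: x = 4, y = -4
This matches the transcript at every step.

no error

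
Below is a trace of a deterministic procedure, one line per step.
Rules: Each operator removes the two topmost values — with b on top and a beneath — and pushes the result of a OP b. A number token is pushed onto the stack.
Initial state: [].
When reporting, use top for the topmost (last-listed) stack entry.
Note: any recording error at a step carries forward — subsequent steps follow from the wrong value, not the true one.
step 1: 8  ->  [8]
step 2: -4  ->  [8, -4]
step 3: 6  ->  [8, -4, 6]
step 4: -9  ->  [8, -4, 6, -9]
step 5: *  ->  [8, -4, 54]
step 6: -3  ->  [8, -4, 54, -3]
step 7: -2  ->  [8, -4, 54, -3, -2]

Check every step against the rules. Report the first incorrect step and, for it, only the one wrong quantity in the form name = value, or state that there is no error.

step 5, top = -54

1. push 8: top = 8 (in agreement)
2. push -4: top = -4 (verified)
3. push 6: top = 6 (same as recorded)
4. push -9: top = -9 (confirmed correct)
5. 6 * -9 = -54 (the trace has a different value)
Step 5 is the first one off; corrected, top = -54.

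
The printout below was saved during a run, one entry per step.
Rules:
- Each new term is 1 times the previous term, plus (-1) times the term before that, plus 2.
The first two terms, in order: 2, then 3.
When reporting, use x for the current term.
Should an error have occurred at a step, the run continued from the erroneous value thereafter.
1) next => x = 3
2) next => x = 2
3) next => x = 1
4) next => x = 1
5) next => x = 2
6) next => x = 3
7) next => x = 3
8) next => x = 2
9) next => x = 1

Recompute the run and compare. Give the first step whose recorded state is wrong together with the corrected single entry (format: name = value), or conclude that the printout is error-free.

no error

Recomputing the run from the initial state:
step 1: x = 3
step 2: x = 2
step 3: x = 1
step 4: x = 1
step 5: x = 2
step 6: x = 3
step 7: x = 3
step 8: x = 2
step 9: x = 1
This matches the printout at every step.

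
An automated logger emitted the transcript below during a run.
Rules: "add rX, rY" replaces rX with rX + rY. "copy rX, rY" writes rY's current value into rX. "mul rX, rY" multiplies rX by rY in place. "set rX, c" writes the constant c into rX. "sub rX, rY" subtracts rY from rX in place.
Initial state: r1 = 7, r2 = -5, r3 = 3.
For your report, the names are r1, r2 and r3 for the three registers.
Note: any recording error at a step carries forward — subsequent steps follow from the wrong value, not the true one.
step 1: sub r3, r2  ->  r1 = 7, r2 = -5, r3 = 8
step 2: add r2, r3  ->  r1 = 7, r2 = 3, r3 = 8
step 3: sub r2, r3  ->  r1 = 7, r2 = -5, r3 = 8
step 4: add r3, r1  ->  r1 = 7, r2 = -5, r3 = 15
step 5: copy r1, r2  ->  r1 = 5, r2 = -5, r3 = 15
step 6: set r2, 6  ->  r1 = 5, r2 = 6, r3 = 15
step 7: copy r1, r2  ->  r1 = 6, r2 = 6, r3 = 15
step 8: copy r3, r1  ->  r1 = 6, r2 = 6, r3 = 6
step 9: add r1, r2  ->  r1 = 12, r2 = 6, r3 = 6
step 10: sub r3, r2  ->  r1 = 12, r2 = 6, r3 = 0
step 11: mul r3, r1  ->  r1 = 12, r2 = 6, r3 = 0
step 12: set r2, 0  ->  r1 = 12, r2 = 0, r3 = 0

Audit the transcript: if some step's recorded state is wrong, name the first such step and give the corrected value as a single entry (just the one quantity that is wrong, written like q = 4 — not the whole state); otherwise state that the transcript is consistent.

step 5, r1 = -5

Recomputing the run from the initial state:
step 1: r1 = 7, r2 = -5, r3 = 8
step 2: r1 = 7, r2 = 3, r3 = 8
step 3: r1 = 7, r2 = -5, r3 = 8
step 4: r1 = 7, r2 = -5, r3 = 15
step 5: r1 = -5, r2 = -5, r3 = 15
step 6: r1 = -5, r2 = 6, r3 = 15
step 7: r1 = 6, r2 = 6, r3 = 15
step 8: r1 = 6, r2 = 6, r3 = 6
step 9: r1 = 12, r2 = 6, r3 = 6
step 10: r1 = 12, r2 = 6, r3 = 0
step 11: r1 = 12, r2 = 6, r3 = 0
step 12: r1 = 12, r2 = 0, r3 = 0
The first disagreement with the transcript is at step 5, where the value should be r1 = -5.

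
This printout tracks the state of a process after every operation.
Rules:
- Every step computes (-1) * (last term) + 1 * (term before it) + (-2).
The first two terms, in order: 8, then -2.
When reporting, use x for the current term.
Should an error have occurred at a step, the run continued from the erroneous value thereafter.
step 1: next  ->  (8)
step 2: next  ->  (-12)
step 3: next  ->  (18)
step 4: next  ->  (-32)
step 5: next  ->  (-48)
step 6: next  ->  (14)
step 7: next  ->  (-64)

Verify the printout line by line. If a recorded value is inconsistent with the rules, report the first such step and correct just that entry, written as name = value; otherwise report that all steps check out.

step 5, x = 48

Recomputing the run from the initial state:
step 1: x = 8
step 2: x = -12
step 3: x = 18
step 4: x = -32
step 5: x = 48
step 6: x = -82
step 7: x = 128
The first disagreement with the printout is at step 5, where the value should be x = 48.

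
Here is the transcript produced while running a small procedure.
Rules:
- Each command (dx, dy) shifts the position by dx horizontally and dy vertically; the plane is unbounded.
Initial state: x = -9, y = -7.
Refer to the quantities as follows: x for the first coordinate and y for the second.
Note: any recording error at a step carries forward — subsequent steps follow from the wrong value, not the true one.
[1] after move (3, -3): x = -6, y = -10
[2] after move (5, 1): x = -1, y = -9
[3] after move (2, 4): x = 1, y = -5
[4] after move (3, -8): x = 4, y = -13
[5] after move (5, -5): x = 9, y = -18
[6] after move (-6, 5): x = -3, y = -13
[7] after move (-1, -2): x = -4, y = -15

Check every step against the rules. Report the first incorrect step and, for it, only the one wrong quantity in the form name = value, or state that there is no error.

step 6, x = 3

Recomputing the run from the initial state:
step 1: x = -6, y = -10
step 2: x = -1, y = -9
step 3: x = 1, y = -5
step 4: x = 4, y = -13
step 5: x = 9, y = -18
step 6: x = 3, y = -13
step 7: x = 2, y = -15
The first disagreement with the transcript is at step 6, where the value should be x = 3.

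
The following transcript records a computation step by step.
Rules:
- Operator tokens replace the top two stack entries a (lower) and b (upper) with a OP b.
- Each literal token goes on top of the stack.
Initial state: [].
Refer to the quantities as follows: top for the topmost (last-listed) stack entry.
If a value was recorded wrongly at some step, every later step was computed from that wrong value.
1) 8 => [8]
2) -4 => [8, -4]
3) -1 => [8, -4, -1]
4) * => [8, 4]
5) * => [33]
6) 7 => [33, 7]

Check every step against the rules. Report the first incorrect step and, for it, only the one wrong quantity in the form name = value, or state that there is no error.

Recomputing the run from the initial state:
step 1: [8]
step 2: [8, -4]
step 3: [8, -4, -1]
step 4: [8, 4]
step 5: [32]
step 6: [32, 7]
The first disagreement with the transcript is at step 5, where the value should be top = 32.

step 5, top = 32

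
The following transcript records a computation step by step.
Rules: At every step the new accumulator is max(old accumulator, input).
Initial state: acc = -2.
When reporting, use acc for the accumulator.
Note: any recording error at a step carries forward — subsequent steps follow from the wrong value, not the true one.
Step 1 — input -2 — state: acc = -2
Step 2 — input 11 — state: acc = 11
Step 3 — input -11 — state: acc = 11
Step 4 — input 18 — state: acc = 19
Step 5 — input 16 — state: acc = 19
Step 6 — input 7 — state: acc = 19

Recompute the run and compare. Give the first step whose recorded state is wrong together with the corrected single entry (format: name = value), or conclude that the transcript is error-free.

step 4, acc = 18

step 1: acc = max(-2, -2) = -2 -> agrees with the transcript
step 2: acc = max(-2, 11) = 11 -> same as recorded
step 3: acc = max(11, -11) = 11 -> same as recorded
step 4: acc = max(11, 18) = 18 -> the entry is off here
Conclusion: step 4 carries the first error; the entry should be acc = 18.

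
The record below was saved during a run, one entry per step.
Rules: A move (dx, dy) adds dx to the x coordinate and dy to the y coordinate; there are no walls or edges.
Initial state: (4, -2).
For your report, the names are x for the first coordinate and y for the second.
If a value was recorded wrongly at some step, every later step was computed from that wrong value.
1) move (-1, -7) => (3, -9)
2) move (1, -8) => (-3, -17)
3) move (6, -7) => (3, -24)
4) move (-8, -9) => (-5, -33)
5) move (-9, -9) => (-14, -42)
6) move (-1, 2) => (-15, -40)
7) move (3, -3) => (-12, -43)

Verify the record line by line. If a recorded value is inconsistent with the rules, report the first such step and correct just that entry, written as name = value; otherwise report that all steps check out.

step 2, x = 4

Step 1: x = 4 + (-1) = 3, y = -2 + (-7) = -9 — consistent with the record.
Step 2: x = 3 + (1) = 4, y = -9 + (-8) = -17 — the record has a different value.
First incorrect step: 2; the correct value is x = 4.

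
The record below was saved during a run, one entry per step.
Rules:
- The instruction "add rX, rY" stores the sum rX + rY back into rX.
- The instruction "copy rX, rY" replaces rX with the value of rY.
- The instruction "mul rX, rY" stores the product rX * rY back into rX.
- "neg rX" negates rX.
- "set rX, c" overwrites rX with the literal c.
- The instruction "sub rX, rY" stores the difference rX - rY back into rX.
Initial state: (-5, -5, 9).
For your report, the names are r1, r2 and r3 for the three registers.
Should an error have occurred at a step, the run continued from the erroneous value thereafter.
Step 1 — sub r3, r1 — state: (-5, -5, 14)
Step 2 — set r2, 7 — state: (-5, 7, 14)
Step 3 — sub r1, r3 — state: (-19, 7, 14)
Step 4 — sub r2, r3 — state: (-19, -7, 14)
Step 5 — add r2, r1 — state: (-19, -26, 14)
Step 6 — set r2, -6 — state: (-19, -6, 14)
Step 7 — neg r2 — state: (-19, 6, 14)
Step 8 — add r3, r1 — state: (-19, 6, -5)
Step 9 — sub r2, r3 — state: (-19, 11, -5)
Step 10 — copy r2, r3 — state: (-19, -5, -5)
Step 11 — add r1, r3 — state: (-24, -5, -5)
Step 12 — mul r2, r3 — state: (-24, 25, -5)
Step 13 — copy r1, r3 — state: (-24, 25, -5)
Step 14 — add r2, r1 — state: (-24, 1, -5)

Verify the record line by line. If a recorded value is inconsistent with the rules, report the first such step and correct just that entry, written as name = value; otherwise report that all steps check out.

step 13, r1 = -5

Recomputing the run from the initial state:
step 1: r1 = -5, r2 = -5, r3 = 14
step 2: r1 = -5, r2 = 7, r3 = 14
step 3: r1 = -19, r2 = 7, r3 = 14
step 4: r1 = -19, r2 = -7, r3 = 14
step 5: r1 = -19, r2 = -26, r3 = 14
step 6: r1 = -19, r2 = -6, r3 = 14
step 7: r1 = -19, r2 = 6, r3 = 14
step 8: r1 = -19, r2 = 6, r3 = -5
step 9: r1 = -19, r2 = 11, r3 = -5
step 10: r1 = -19, r2 = -5, r3 = -5
step 11: r1 = -24, r2 = -5, r3 = -5
step 12: r1 = -24, r2 = 25, r3 = -5
step 13: r1 = -5, r2 = 25, r3 = -5
step 14: r1 = -5, r2 = 20, r3 = -5
The first disagreement with the record is at step 13, where the value should be r1 = -5.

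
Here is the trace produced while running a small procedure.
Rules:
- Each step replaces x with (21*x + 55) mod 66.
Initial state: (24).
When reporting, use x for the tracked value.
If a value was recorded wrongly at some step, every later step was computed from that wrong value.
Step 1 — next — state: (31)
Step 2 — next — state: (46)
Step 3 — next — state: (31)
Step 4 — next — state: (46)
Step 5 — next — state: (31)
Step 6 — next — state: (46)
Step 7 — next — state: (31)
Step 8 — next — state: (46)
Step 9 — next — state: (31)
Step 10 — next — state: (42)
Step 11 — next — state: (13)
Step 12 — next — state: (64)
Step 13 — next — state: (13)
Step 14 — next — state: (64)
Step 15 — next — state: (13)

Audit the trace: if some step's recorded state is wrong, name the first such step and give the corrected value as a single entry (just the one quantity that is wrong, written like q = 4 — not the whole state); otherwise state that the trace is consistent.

Step 1: x = (21*24 + 55) mod 66 = 31 — matches.
Step 2: x = (21*31 + 55) mod 66 = 46 — verified.
Step 3: x = (21*46 + 55) mod 66 = 31 — exactly as logged.
Step 4: x = (21*31 + 55) mod 66 = 46 — consistent with the trace.
Step 5: x = (21*46 + 55) mod 66 = 31 — exactly as logged.
Step 6: x = (21*31 + 55) mod 66 = 46 — in agreement.
Step 7: x = (21*46 + 55) mod 66 = 31 — same as recorded.
Step 8: x = (21*31 + 55) mod 66 = 46 — checks out.
Step 9: x = (21*46 + 55) mod 66 = 31 — consistent with the trace.
Step 10: x = (21*31 + 55) mod 66 = 46 — the trace has a different value.
That makes step 10 the first incorrect line — x = 46 is what it should show.

step 10, x = 46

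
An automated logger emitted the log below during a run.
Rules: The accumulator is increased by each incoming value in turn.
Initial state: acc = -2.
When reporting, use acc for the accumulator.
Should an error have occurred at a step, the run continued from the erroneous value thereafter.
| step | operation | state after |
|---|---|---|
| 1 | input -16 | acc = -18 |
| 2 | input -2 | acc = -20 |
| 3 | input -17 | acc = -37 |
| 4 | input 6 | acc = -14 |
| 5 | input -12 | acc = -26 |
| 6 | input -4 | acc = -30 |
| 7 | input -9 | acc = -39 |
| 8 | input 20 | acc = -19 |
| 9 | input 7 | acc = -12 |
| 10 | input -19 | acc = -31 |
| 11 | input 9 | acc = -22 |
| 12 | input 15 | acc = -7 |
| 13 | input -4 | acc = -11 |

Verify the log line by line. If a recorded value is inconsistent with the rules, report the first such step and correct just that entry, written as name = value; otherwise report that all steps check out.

step 4, acc = -31

Step 1: acc = -2 + -16 = -18 — same as recorded.
Step 2: acc = -18 + -2 = -20 — in agreement.
Step 3: acc = -20 + -17 = -37 — consistent with the log.
Step 4: acc = -37 + 6 = -31 — the entry is off here.
Step 4 is the first one off; corrected, acc = -31.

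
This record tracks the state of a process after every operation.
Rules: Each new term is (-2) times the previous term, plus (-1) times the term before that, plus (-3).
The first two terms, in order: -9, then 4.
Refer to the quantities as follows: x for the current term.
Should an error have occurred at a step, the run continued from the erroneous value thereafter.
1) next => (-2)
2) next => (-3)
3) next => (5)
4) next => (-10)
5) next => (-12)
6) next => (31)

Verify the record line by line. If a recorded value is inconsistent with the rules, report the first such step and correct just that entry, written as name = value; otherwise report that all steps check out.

step 5, x = 12

step 1: x = -2*(4) + (-1)*(-9) + (-3) = -2 -> agrees with the record
step 2: x = -2*(-2) + (-1)*(4) + (-3) = -3 -> agrees with the record
step 3: x = -2*(-3) + (-1)*(-2) + (-3) = 5 -> same as recorded
step 4: x = -2*(5) + (-1)*(-3) + (-3) = -10 -> confirmed correct
step 5: x = -2*(-10) + (-1)*(5) + (-3) = 12 -> the entry is off here
The earliest wrong entry is at step 5: it should read x = 12.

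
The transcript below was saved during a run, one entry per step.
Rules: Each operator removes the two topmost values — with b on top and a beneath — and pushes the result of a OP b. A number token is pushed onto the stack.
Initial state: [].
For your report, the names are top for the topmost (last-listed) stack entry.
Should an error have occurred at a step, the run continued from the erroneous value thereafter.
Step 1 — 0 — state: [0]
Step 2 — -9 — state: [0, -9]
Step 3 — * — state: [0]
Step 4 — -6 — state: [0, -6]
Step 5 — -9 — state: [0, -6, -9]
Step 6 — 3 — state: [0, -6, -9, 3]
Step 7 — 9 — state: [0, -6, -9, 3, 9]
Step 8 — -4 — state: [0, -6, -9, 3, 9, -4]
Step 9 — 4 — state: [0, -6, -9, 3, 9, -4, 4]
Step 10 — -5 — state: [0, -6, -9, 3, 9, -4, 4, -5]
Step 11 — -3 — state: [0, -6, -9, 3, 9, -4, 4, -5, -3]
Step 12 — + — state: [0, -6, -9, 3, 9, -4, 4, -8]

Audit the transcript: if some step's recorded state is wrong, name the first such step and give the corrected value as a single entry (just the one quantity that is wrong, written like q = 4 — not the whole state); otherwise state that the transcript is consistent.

Step 1: push 0: top = 0 — checks out.
Step 2: push -9: top = -9 — matches.
Step 3: 0 * -9 = 0 — agrees with the transcript.
Step 4: push -6: top = -6 — consistent with the transcript.
Step 5: push -9: top = -9 — matches.
Step 6: push 3: top = 3 — no discrepancy.
Step 7: push 9: top = 9 — no discrepancy.
Step 8: push -4: top = -4 — matches.
Step 9: push 4: top = 4 — agrees with the transcript.
Step 10: push -5: top = -5 — verified.
Step 11: push -3: top = -3 — checks out.
Step 12: -5 + -3 = -8 — verified.
Nothing is out of place; the run is error-free.

no error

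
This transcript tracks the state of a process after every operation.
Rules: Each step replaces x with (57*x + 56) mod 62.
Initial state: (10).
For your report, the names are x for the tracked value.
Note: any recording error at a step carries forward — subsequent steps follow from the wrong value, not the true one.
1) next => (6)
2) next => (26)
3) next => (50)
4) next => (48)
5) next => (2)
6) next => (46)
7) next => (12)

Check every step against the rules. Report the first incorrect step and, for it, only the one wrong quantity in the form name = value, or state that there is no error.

Step 1: x = (57*10 + 56) mod 62 = 6 — consistent with the transcript.
Step 2: x = (57*6 + 56) mod 62 = 26 — confirmed correct.
Step 3: x = (57*26 + 56) mod 62 = 50 — exactly as logged.
Step 4: x = (57*50 + 56) mod 62 = 54 — the recorded entry deviates here.
First deviation found at step 4; the corrected entry is x = 54.

step 4, x = 54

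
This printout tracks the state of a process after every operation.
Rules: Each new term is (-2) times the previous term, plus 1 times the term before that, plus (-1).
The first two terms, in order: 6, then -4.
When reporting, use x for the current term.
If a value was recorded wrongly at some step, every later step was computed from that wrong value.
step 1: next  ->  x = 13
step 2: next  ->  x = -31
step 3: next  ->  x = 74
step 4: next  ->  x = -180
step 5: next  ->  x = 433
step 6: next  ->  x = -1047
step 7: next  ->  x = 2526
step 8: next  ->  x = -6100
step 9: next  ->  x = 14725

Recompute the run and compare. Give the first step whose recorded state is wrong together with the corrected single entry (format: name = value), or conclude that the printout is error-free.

no error

Recomputing the run from the initial state:
step 1: x = 13
step 2: x = -31
step 3: x = 74
step 4: x = -180
step 5: x = 433
step 6: x = -1047
step 7: x = 2526
step 8: x = -6100
step 9: x = 14725
This matches the printout at every step.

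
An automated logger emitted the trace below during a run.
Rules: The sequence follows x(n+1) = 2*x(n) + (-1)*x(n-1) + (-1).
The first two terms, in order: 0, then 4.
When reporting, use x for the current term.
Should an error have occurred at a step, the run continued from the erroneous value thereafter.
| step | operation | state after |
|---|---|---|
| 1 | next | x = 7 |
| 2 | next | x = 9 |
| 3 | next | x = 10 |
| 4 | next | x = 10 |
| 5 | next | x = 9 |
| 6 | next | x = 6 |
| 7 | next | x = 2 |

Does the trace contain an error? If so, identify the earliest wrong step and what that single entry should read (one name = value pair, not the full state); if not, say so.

step 6, x = 7

Recomputing the run from the initial state:
step 1: x = 7
step 2: x = 9
step 3: x = 10
step 4: x = 10
step 5: x = 9
step 6: x = 7
step 7: x = 4
The first disagreement with the trace is at step 6, where the value should be x = 7.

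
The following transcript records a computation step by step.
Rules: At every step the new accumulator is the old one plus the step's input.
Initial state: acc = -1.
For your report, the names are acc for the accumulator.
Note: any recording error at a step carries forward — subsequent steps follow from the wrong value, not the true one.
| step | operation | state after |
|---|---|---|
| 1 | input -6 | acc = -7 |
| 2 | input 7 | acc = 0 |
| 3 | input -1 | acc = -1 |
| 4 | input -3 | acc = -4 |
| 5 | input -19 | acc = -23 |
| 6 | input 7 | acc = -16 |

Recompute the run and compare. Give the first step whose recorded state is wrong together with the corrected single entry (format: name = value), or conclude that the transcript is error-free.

Recomputing the run from the initial state:
step 1: acc = -7
step 2: acc = 0
step 3: acc = -1
step 4: acc = -4
step 5: acc = -23
step 6: acc = -16
This matches the transcript at every step.

no error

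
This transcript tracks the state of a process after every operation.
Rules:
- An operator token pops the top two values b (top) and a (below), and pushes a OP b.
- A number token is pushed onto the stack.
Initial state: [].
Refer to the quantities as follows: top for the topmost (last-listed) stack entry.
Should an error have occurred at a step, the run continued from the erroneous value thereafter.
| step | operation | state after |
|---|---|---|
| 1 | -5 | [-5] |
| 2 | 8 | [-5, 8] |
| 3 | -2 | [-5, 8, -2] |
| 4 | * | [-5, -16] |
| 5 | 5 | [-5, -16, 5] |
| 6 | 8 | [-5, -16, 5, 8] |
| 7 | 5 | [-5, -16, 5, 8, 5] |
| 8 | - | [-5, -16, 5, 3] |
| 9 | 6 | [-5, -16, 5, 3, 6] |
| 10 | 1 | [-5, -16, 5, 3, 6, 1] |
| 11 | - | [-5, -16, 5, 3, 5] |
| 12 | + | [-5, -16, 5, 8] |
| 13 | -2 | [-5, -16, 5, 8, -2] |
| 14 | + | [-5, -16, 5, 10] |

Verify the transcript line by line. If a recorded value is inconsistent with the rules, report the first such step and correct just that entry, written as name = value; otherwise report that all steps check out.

Step 1: push -5: top = -5 — matches.
Step 2: push 8: top = 8 — consistent with the transcript.
Step 3: push -2: top = -2 — matches.
Step 4: 8 * -2 = -16 — in agreement.
Step 5: push 5: top = 5 — checks out.
Step 6: push 8: top = 8 — consistent with the transcript.
Step 7: push 5: top = 5 — verified.
Step 8: 8 - 5 = 3 — confirmed correct.
Step 9: push 6: top = 6 — same as recorded.
Step 10: push 1: top = 1 — matches.
Step 11: 6 - 1 = 5 — exactly as logged.
Step 12: 3 + 5 = 8 — agrees with the transcript.
Step 13: push -2: top = -2 — no discrepancy.
Step 14: 8 + -2 = 6 — the entry is off here.
First incorrect step: 14; the correct value is top = 6.

step 14, top = 6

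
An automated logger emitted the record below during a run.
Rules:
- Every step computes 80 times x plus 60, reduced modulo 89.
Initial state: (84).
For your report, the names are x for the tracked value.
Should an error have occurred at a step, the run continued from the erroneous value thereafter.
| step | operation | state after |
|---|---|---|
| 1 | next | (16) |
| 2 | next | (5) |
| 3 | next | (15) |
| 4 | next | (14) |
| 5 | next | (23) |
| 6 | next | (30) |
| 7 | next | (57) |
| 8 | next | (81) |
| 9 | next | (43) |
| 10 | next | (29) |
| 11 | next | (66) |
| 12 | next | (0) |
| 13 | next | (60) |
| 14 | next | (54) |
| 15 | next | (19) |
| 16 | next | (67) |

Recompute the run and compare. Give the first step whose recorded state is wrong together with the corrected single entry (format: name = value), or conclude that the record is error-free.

step 6, x = 31

Recomputing the run from the initial state:
step 1: x = 16
step 2: x = 5
step 3: x = 15
step 4: x = 14
step 5: x = 23
step 6: x = 31
step 7: x = 48
step 8: x = 73
step 9: x = 26
step 10: x = 4
step 11: x = 24
step 12: x = 22
step 13: x = 40
step 14: x = 56
step 15: x = 1
step 16: x = 51
The first disagreement with the record is at step 6, where the value should be x = 31.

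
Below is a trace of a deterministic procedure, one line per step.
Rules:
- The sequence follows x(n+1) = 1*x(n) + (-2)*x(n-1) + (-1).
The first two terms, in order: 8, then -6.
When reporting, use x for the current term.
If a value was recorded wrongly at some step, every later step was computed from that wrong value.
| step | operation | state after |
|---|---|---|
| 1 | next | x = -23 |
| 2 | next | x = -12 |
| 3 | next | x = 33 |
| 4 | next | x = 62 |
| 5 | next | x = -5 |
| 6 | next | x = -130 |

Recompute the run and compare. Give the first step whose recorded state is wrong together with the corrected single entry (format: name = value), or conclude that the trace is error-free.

step 4, x = 56

1. x = 1*(-6) + (-2)*(8) + (-1) = -23 (checks out)
2. x = 1*(-23) + (-2)*(-6) + (-1) = -12 (confirmed correct)
3. x = 1*(-12) + (-2)*(-23) + (-1) = 33 (consistent with the trace)
4. x = 1*(33) + (-2)*(-12) + (-1) = 56 (a discrepancy with the trace)
First incorrect step: 4; the correct value is x = 56.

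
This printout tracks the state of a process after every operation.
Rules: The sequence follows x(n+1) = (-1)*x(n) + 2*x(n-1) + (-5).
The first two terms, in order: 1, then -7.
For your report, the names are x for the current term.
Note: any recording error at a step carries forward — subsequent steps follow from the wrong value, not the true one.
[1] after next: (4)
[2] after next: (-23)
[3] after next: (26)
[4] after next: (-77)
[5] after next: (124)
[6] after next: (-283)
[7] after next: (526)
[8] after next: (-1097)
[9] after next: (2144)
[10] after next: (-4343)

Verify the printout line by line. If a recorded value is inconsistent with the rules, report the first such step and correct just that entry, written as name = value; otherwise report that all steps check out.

no error

step 1: x = -1*(-7) + (2)*(1) + (-5) = 4 -> exactly as logged
step 2: x = -1*(4) + (2)*(-7) + (-5) = -23 -> no discrepancy
step 3: x = -1*(-23) + (2)*(4) + (-5) = 26 -> agrees with the printout
step 4: x = -1*(26) + (2)*(-23) + (-5) = -77 -> same as recorded
step 5: x = -1*(-77) + (2)*(26) + (-5) = 124 -> consistent with the printout
step 6: x = -1*(124) + (2)*(-77) + (-5) = -283 -> verified
step 7: x = -1*(-283) + (2)*(124) + (-5) = 526 -> same as recorded
step 8: x = -1*(526) + (2)*(-283) + (-5) = -1097 -> in agreement
step 9: x = -1*(-1097) + (2)*(526) + (-5) = 2144 -> checks out
step 10: x = -1*(2144) + (2)*(-1097) + (-5) = -4343 -> checks out
Nothing is out of place; the run is error-free.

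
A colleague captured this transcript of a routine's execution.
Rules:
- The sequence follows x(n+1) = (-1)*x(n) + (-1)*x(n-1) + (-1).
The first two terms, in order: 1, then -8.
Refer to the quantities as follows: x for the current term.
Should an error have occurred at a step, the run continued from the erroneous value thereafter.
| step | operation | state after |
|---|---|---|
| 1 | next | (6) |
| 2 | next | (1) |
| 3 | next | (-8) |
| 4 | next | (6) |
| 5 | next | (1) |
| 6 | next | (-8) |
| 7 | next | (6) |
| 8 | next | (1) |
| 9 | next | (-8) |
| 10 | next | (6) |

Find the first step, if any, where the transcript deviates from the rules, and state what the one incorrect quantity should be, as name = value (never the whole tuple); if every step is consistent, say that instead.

no error

Recomputing the run from the initial state:
step 1: x = 6
step 2: x = 1
step 3: x = -8
step 4: x = 6
step 5: x = 1
step 6: x = -8
step 7: x = 6
step 8: x = 1
step 9: x = -8
step 10: x = 6
This matches the transcript at every step.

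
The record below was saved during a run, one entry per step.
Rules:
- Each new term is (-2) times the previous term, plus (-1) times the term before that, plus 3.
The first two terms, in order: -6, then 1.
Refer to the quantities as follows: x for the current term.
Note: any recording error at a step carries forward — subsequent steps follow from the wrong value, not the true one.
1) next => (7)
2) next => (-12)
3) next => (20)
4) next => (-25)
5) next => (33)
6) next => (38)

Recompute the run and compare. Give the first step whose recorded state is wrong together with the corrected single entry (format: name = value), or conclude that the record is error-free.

step 6, x = -38

Step 1: x = -2*(1) + (-1)*(-6) + (3) = 7 — no discrepancy.
Step 2: x = -2*(7) + (-1)*(1) + (3) = -12 — in agreement.
Step 3: x = -2*(-12) + (-1)*(7) + (3) = 20 — same as recorded.
Step 4: x = -2*(20) + (-1)*(-12) + (3) = -25 — no discrepancy.
Step 5: x = -2*(-25) + (-1)*(20) + (3) = 33 — matches.
Step 6: x = -2*(33) + (-1)*(-25) + (3) = -38 — the entry is off here.
First deviation found at step 6; the corrected entry is x = -38.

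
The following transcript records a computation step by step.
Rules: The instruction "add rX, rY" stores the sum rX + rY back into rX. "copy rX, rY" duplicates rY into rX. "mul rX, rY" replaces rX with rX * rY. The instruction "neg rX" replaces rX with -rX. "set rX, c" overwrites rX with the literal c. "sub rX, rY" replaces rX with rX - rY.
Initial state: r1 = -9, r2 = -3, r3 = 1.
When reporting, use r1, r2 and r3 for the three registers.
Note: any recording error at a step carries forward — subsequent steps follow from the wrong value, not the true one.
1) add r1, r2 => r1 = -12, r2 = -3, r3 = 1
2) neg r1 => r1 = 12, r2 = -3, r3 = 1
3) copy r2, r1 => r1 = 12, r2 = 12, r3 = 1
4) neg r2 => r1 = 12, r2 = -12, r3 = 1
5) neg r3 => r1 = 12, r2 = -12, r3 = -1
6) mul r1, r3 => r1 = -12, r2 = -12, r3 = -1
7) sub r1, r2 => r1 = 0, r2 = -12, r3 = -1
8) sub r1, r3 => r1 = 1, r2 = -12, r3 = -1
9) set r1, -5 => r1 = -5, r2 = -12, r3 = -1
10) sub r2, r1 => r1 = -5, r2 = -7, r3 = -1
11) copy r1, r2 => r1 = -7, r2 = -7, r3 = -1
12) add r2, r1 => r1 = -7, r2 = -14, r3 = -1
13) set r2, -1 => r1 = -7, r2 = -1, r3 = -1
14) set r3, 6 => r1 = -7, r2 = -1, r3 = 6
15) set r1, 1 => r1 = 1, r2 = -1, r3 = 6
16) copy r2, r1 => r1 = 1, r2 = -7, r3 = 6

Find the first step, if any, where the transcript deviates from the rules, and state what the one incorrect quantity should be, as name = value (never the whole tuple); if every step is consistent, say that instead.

Recomputing the run from the initial state:
step 1: r1 = -12, r2 = -3, r3 = 1
step 2: r1 = 12, r2 = -3, r3 = 1
step 3: r1 = 12, r2 = 12, r3 = 1
step 4: r1 = 12, r2 = -12, r3 = 1
step 5: r1 = 12, r2 = -12, r3 = -1
step 6: r1 = -12, r2 = -12, r3 = -1
step 7: r1 = 0, r2 = -12, r3 = -1
step 8: r1 = 1, r2 = -12, r3 = -1
step 9: r1 = -5, r2 = -12, r3 = -1
step 10: r1 = -5, r2 = -7, r3 = -1
step 11: r1 = -7, r2 = -7, r3 = -1
step 12: r1 = -7, r2 = -14, r3 = -1
step 13: r1 = -7, r2 = -1, r3 = -1
step 14: r1 = -7, r2 = -1, r3 = 6
step 15: r1 = 1, r2 = -1, r3 = 6
step 16: r1 = 1, r2 = 1, r3 = 6
The first disagreement with the transcript is at step 16, where the value should be r2 = 1.

step 16, r2 = 1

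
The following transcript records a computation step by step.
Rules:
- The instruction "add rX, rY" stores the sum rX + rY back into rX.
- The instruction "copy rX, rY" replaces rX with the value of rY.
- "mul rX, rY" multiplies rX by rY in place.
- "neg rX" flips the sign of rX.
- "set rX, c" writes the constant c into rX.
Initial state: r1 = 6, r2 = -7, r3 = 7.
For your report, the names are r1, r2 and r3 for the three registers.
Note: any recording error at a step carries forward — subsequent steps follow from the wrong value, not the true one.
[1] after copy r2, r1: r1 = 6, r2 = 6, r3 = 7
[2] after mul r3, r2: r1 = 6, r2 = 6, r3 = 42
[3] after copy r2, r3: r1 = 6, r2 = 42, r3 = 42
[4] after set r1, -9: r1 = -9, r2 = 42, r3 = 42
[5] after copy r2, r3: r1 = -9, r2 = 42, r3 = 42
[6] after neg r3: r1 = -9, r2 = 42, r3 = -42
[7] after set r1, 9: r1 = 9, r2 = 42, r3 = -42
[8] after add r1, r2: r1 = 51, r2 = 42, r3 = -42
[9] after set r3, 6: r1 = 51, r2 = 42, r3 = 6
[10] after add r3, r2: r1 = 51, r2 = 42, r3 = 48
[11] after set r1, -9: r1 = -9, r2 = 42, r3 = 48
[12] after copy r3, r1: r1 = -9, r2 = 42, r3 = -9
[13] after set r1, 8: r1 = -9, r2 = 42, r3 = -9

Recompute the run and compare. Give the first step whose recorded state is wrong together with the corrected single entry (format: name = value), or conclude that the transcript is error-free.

step 1: r2 = 6 -> exactly as logged
step 2: r3 = 7 * 6 = 42 -> matches
step 3: r2 = 42 -> exactly as logged
step 4: r1 = -9 -> same as recorded
step 5: r2 = 42 -> exactly as logged
step 6: r3 = -(42) = -42 -> matches
step 7: r1 = 9 -> exactly as logged
step 8: r1 = 9 + 42 = 51 -> matches
step 9: r3 = 6 -> confirmed correct
step 10: r3 = 6 + 42 = 48 -> checks out
step 11: r1 = -9 -> confirmed correct
step 12: r3 = -9 -> exactly as logged
step 13: r1 = 8 -> the entry is off here
Conclusion: step 13 carries the first error; the entry should be r1 = 8.

step 13, r1 = 8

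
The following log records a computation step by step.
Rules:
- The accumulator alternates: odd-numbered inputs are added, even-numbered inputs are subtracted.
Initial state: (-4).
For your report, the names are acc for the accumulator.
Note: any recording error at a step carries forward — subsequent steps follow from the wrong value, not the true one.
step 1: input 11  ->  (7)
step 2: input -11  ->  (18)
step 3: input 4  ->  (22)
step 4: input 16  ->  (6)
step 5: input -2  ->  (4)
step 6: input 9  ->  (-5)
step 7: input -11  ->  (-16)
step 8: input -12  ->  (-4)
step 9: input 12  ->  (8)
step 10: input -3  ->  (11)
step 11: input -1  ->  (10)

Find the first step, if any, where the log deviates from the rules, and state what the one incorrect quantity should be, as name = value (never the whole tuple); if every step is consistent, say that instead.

1. acc = -4 + 11 = 7 (confirmed correct)
2. acc = 7 - -11 = 18 (agrees with the log)
3. acc = 18 + 4 = 22 (no discrepancy)
4. acc = 22 - 16 = 6 (confirmed correct)
5. acc = 6 + -2 = 4 (no discrepancy)
6. acc = 4 - 9 = -5 (exactly as logged)
7. acc = -5 + -11 = -16 (confirmed correct)
8. acc = -16 - -12 = -4 (consistent with the log)
9. acc = -4 + 12 = 8 (same as recorded)
10. acc = 8 - -3 = 11 (verified)
11. acc = 11 + -1 = 10 (verified)
All entries verified; no error found.

no error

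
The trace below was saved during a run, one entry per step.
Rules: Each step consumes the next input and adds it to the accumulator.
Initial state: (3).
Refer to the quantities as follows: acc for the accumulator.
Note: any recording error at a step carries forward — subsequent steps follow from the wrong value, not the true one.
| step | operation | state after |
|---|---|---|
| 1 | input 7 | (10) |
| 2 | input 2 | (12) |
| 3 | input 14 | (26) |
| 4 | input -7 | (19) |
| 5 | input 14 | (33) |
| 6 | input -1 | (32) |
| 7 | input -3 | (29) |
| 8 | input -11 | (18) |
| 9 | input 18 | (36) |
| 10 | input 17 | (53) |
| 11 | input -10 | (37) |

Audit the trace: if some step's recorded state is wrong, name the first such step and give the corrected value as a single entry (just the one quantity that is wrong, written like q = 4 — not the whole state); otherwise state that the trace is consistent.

step 1: acc = 3 + 7 = 10 -> same as recorded
step 2: acc = 10 + 2 = 12 -> no discrepancy
step 3: acc = 12 + 14 = 26 -> no discrepancy
step 4: acc = 26 + -7 = 19 -> same as recorded
step 5: acc = 19 + 14 = 33 -> checks out
step 6: acc = 33 + -1 = 32 -> in agreement
step 7: acc = 32 + -3 = 29 -> consistent with the trace
step 8: acc = 29 + -11 = 18 -> agrees with the trace
step 9: acc = 18 + 18 = 36 -> confirmed correct
step 10: acc = 36 + 17 = 53 -> same as recorded
step 11: acc = 53 + -10 = 43 -> not what was recorded
The audit stops at step 11: the recorded entry is wrong and should be acc = 43.

step 11, acc = 43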